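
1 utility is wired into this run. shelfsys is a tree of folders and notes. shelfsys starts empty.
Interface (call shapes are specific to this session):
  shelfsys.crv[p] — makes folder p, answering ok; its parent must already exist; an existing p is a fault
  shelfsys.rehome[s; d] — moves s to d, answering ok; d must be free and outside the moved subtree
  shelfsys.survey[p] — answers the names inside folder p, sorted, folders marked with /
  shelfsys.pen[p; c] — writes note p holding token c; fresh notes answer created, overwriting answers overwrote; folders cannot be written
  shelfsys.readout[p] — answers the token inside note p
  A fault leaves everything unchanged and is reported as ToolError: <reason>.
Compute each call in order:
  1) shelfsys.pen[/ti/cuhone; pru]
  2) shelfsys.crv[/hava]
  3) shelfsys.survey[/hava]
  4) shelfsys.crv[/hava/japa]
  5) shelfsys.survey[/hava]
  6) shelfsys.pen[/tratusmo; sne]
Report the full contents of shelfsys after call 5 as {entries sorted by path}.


[in] shelfsys.pen p='/ti/cuhone' c='pru'
[out] ToolError: no parent
[in] shelfsys.crv p='/hava'
[out] ok
[in] shelfsys.survey p='/hava'
[out] []
[in] shelfsys.crv p='/hava/japa'
[out] ok
[in] shelfsys.survey p='/hava'
[out] [japa/]
[in] shelfsys.pen p='/tratusmo' c='sne'
[out] created

Answer: {hava/, hava/japa/}


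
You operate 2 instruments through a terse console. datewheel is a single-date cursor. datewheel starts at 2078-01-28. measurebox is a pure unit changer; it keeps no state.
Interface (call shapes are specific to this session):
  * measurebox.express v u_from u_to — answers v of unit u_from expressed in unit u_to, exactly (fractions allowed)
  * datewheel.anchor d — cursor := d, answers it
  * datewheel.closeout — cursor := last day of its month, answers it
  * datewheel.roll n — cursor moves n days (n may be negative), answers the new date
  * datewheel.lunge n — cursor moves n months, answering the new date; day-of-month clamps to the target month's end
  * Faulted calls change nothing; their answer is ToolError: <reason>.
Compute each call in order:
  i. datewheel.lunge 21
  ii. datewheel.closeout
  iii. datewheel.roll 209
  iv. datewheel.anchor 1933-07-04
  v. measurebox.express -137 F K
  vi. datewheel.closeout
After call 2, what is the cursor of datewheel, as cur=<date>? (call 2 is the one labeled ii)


Answer: cur=2079-10-31

Derivation:
$ lunge n=21
  2079-10-28
$ closeout
  2079-10-31
$ roll n=209
  2080-05-27
$ anchor d=1933-07-04
  1933-07-04
$ express v=-137 u_from=F u_to=K
  32267/180
$ closeout
  1933-07-31


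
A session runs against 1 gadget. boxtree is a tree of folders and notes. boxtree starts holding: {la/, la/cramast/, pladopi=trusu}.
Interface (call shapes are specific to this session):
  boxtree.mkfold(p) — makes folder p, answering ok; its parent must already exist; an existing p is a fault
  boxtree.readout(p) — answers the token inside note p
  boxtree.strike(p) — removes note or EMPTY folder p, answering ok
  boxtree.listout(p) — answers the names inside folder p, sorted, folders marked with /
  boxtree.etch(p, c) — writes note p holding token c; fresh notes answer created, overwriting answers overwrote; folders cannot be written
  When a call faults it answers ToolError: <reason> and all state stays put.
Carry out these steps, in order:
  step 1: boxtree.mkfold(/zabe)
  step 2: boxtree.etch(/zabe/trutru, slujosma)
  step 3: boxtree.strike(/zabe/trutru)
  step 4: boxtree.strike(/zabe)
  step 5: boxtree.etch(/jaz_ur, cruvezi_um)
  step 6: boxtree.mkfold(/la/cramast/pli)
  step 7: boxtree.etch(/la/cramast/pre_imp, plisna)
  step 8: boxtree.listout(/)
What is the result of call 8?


·→ mkfold(p: /zabe)
·← ok
·→ etch(p: /zabe/trutru, c: slujosma)
·← created
·→ strike(p: /zabe/trutru)
·← ok
·→ strike(p: /zabe)
·← ok
·→ etch(p: /jaz_ur, c: cruvezi_um)
·← created
·→ mkfold(p: /la/cramast/pli)
·← ok
·→ etch(p: /la/cramast/pre_imp, c: plisna)
·← created
·→ listout(p: /)
·← [jaz_ur, la/, pladopi]

Answer: [jaz_ur, la/, pladopi]


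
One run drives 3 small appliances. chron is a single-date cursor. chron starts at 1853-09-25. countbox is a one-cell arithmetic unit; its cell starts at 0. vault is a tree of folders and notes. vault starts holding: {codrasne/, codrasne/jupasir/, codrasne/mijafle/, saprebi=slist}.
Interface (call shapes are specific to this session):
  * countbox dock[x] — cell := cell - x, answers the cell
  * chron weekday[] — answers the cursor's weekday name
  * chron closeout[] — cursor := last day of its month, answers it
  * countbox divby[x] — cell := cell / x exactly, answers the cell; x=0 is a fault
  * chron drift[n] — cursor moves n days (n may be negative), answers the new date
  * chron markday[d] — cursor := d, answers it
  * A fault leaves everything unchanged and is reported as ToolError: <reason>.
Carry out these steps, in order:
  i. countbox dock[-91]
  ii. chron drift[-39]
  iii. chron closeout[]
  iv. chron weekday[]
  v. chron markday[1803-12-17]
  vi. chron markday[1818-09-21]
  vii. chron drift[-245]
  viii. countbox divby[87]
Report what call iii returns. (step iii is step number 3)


Answer: 1853-08-31

Derivation:
-- 1. countbox dock(x=-91) => 91
-- 2. chron drift(n=-39) => 1853-08-17
-- 3. chron closeout() => 1853-08-31
-- 4. chron weekday() => Wednesday
-- 5. chron markday(d=1803-12-17) => 1803-12-17
-- 6. chron markday(d=1818-09-21) => 1818-09-21
-- 7. chron drift(n=-245) => 1818-01-19
-- 8. countbox divby(x=87) => 91/87


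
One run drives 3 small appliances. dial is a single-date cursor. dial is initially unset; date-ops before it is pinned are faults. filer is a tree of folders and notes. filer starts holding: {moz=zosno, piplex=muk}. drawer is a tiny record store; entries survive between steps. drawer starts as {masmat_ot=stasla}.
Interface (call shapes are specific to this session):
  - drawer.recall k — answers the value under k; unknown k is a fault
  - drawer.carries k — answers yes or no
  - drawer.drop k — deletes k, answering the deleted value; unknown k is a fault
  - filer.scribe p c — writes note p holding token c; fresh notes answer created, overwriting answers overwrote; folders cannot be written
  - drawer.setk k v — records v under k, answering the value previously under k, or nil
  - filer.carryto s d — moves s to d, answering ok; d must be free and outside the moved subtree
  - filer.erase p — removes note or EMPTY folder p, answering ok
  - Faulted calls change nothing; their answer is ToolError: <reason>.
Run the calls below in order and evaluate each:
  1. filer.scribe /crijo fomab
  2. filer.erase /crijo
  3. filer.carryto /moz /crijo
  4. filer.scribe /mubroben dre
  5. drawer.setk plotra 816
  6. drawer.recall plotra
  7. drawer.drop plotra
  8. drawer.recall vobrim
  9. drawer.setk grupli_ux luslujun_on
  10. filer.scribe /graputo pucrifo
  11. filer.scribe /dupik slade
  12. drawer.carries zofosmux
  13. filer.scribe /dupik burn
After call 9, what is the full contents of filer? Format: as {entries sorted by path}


;; 1. filer.scribe(p→/crijo, c→fomab) => created
;; 2. filer.erase(p→/crijo) => ok
;; 3. filer.carryto(s→/moz, d→/crijo) => ok
;; 4. filer.scribe(p→/mubroben, c→dre) => created
;; 5. drawer.setk(k→plotra, v→816) => nil
;; 6. drawer.recall(k→plotra) => 816
;; 7. drawer.drop(k→plotra) => 816
;; 8. drawer.recall(k→vobrim) => ToolError: no such key vobrim
;; 9. drawer.setk(k→grupli_ux, v→luslujun_on) => nil
;; 10. filer.scribe(p→/graputo, c→pucrifo) => created
;; 11. filer.scribe(p→/dupik, c→slade) => created
;; 12. drawer.carries(k→zofosmux) => no
;; 13. filer.scribe(p→/dupik, c→burn) => overwrote

Answer: {crijo=zosno, mubroben=dre, piplex=muk}


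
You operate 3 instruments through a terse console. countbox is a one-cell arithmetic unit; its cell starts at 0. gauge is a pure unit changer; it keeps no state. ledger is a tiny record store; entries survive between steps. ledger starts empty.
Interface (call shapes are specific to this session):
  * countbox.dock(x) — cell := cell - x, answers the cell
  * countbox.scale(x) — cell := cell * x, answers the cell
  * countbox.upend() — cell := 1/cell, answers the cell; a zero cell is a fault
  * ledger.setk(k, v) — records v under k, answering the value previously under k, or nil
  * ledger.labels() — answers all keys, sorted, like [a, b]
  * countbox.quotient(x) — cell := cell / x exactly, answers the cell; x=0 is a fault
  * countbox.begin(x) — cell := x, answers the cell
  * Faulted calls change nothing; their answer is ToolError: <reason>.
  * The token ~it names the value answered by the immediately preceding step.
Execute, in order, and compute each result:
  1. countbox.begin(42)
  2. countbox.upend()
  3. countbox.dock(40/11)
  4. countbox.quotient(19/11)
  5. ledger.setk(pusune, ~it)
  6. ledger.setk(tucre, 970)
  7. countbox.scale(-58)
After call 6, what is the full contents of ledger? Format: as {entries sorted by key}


# countbox.begin(x=42) ~> 42
# countbox.upend() ~> 1/42
# countbox.dock(x=40/11) ~> -1669/462
# countbox.quotient(x=19/11) ~> -1669/798
# ledger.setk(k=pusune, v=~it) ~> nil
# ledger.setk(k=tucre, v=970) ~> nil
# countbox.scale(x=-58) ~> 48401/399

Answer: {pusune=-1669/798, tucre=970}


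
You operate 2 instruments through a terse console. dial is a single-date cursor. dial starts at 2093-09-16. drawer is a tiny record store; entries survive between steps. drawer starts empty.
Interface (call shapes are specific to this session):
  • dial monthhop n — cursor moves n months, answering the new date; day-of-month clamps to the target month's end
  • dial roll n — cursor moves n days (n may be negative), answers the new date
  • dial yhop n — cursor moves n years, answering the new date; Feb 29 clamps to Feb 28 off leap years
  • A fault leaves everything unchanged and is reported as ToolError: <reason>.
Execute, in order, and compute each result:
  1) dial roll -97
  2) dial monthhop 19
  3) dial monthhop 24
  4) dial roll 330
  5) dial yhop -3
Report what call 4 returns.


·→ dial roll(-97)
·← 2093-06-11
·→ dial monthhop(19)
·← 2095-01-11
·→ dial monthhop(24)
·← 2097-01-11
·→ dial roll(330)
·← 2097-12-07
·→ dial yhop(-3)
·← 2094-12-07

Answer: 2097-12-07


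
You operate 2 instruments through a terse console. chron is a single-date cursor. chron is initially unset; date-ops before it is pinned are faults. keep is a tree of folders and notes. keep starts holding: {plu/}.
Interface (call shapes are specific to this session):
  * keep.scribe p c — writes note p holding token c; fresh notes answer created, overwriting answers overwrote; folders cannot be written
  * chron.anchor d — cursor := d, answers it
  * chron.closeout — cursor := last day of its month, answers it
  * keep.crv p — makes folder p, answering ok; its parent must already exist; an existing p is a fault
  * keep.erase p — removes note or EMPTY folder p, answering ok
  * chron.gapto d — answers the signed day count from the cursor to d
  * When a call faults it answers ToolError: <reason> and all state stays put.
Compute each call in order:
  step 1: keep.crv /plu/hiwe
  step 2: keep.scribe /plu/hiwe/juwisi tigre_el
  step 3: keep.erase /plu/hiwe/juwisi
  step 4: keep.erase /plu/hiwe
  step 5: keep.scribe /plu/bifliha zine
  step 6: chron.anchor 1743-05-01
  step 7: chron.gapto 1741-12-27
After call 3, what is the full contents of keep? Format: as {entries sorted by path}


Answer: {plu/, plu/hiwe/}

Derivation:
;; crv(p='/plu/hiwe') : ok
;; scribe(p='/plu/hiwe/juwisi', c='tigre_el') : created
;; erase(p='/plu/hiwe/juwisi') : ok
;; erase(p='/plu/hiwe') : ok
;; scribe(p='/plu/bifliha', c='zine') : created
;; anchor(d='1743-05-01') : 1743-05-01
;; gapto(d='1741-12-27') : -490


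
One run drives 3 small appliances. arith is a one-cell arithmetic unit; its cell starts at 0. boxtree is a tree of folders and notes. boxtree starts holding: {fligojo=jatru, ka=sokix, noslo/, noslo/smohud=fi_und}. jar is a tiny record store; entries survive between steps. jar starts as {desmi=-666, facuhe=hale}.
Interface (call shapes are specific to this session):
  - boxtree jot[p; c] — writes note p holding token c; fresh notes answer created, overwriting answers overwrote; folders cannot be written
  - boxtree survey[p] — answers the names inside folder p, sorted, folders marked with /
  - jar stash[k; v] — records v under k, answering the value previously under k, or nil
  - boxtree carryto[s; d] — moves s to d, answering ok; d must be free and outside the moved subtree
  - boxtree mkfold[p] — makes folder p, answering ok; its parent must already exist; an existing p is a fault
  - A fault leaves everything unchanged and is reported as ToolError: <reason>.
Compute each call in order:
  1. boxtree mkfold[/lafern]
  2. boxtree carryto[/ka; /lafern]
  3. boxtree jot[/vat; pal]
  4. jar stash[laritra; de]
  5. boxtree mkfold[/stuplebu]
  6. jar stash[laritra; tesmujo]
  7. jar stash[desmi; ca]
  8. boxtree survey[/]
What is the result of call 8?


Next I call boxtree mkfold with p=/lafern, and see ok.
I use boxtree carryto with s=/ka, d=/lafern, and observe ToolError: exists.
Now I run boxtree jot with p=/vat, c=pal, which returns created.
Now I run jar stash with k=laritra, v=de: nil.
I use boxtree mkfold with p=/stuplebu, giving ok.
I try jar stash with k=laritra, v=tesmujo, yielding de.
I run jar stash with k=desmi, v=ca, giving -666.
Using boxtree survey with p=/, yielding [fligojo, ka, lafern/, noslo/, stuplebu/, vat].

Answer: [fligojo, ka, lafern/, noslo/, stuplebu/, vat]


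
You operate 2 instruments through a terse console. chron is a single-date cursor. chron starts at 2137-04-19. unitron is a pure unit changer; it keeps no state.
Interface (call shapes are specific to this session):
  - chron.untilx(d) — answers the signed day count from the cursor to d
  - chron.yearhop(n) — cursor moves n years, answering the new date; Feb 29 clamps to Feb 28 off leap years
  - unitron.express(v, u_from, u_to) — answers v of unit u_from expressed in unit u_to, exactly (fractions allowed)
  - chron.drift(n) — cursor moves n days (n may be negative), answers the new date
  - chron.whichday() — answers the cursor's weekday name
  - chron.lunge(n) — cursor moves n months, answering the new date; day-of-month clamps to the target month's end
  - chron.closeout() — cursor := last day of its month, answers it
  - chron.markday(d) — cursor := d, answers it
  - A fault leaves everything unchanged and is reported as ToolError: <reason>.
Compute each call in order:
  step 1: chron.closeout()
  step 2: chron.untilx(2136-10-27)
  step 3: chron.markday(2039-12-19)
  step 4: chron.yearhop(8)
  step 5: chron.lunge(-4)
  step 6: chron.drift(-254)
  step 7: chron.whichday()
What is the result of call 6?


Answer: 2046-12-08

Derivation:
[in] chron.closeout
  2137-04-30
[in] chron.untilx d: 2136-10-27
  -185
[in] chron.markday d: 2039-12-19
  2039-12-19
[in] chron.yearhop n: 8
  2047-12-19
[in] chron.lunge n: -4
  2047-08-19
[in] chron.drift n: -254
  2046-12-08
[in] chron.whichday
  Saturday


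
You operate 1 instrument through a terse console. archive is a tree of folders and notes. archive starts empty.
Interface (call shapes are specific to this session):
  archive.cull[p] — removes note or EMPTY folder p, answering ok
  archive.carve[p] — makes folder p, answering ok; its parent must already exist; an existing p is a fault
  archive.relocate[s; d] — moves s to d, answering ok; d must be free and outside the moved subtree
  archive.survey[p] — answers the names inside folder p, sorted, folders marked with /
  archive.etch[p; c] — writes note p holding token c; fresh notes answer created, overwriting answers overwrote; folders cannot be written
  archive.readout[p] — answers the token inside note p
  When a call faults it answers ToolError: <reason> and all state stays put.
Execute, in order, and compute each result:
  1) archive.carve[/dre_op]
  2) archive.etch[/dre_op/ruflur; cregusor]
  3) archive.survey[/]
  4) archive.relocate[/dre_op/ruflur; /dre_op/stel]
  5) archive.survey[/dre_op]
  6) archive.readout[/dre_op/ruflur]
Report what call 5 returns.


% archive.carve p→/dre_op
  ok
% archive.etch p→/dre_op/ruflur c→cregusor
  created
% archive.survey p→/
  [dre_op/]
% archive.relocate s→/dre_op/ruflur d→/dre_op/stel
  ok
% archive.survey p→/dre_op
  [stel]
% archive.readout p→/dre_op/ruflur
  ToolError: not found

Answer: [stel]


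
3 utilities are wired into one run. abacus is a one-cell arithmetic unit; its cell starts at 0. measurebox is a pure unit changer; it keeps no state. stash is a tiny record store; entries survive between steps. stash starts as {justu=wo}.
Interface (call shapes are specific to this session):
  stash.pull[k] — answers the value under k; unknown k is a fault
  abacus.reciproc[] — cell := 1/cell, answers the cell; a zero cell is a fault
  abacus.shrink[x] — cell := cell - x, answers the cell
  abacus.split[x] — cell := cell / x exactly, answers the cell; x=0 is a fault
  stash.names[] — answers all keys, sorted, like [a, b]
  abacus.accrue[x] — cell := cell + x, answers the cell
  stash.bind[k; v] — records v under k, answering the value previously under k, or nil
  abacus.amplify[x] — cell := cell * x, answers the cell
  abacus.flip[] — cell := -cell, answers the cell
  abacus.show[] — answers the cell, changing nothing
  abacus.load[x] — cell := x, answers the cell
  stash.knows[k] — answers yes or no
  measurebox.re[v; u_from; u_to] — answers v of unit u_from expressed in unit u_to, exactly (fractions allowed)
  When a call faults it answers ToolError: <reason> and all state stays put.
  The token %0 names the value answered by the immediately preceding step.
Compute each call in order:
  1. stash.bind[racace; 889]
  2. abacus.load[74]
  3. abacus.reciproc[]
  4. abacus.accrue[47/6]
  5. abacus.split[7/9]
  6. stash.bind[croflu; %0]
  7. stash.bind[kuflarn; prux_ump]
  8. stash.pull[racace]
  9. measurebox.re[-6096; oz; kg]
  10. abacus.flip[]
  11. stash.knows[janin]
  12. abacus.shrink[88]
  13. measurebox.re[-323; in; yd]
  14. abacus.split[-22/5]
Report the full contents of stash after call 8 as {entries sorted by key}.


Using bind using racace, 889, giving nil.
Calling load using 74, — result: 74.
Then reciproc, giving 1/74.
I use accrue using 47/6, and observe 871/111.
I invoke split using 7/9, and observe 2613/259.
Calling bind using croflu, %0, → nil.
Calling bind using kuflarn, prux_ump, and get nil.
Invoking pull using racace, and get 889.
Now I run re using -6096, oz, kg, giving -17281869297/100000000.
Next I call flip, — result: -2613/259.
Then knows using janin, and get no.
I call shrink using 88, and get -25405/259.
Then re using -323, in, yd, and see -323/36.
Then split using -22/5, yielding 127025/5698.

Answer: {croflu=2613/259, justu=wo, kuflarn=prux_ump, racace=889}


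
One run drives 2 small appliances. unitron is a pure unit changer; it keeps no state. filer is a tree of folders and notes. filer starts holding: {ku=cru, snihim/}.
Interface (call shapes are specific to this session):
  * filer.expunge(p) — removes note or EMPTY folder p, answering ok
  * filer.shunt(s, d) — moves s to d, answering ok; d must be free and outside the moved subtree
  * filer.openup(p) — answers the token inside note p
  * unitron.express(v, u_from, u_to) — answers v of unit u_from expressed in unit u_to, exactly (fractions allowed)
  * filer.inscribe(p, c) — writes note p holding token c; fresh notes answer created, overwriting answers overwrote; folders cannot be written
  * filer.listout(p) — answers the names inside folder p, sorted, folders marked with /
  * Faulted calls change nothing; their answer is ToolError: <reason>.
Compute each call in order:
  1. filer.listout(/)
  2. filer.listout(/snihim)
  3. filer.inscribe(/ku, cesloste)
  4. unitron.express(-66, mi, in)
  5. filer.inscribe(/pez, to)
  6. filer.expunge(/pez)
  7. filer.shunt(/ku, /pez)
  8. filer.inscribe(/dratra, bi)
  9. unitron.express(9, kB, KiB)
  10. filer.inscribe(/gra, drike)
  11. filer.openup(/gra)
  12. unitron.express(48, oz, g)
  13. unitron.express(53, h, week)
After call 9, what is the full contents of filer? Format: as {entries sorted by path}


Answer: {dratra=bi, pez=cesloste, snihim/}

Derivation:
Now I run listout with p='/', and see [ku, snihim/].
Next I call listout with p='/snihim', — result: [].
I try inscribe with p='/ku', c='cesloste', and get overwrote.
Calling express with v='-66', u_from='mi', u_to='in', which returns -4181760.
I use inscribe with p='/pez', c='to', → created.
I invoke expunge with p='/pez': ok.
Invoking shunt with s='/ku', d='/pez', which returns ok.
I invoke inscribe with p='/dratra', c='bi', which returns created.
Calling express with v='9', u_from='kB', u_to='KiB', which returns 1125/128.
Invoking inscribe with p='/gra', c='drike', which returns created.
Invoking openup with p='/gra', and get drike.
Invoking express with v='48', u_from='oz', u_to='g', yielding 136077711/100000.
I call express with v='53', u_from='h', u_to='week', and get 53/168.


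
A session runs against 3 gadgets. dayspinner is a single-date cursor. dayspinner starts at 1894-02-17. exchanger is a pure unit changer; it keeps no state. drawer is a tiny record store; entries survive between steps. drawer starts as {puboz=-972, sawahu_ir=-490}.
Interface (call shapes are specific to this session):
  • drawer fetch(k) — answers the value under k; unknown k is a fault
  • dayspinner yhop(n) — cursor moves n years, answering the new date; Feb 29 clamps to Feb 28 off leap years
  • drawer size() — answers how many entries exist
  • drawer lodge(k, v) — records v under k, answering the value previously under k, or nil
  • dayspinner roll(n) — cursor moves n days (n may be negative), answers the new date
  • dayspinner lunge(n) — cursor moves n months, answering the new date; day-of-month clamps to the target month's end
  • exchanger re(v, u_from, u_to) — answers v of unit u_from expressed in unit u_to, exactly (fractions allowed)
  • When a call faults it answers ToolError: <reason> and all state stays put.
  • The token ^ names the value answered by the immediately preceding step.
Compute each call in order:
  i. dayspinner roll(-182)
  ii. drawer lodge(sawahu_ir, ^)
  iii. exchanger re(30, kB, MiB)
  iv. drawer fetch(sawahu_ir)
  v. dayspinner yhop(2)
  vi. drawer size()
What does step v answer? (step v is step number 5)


Answer: 1895-08-19

Derivation:
→ dayspinner roll(n→-182)
← 1893-08-19
→ drawer lodge(k→sawahu_ir, v→^)
← -490
→ exchanger re(v→30, u_from→kB, u_to→MiB)
← 1875/65536
→ drawer fetch(k→sawahu_ir)
← 1893-08-19
→ dayspinner yhop(n→2)
← 1895-08-19
→ drawer size()
← 2


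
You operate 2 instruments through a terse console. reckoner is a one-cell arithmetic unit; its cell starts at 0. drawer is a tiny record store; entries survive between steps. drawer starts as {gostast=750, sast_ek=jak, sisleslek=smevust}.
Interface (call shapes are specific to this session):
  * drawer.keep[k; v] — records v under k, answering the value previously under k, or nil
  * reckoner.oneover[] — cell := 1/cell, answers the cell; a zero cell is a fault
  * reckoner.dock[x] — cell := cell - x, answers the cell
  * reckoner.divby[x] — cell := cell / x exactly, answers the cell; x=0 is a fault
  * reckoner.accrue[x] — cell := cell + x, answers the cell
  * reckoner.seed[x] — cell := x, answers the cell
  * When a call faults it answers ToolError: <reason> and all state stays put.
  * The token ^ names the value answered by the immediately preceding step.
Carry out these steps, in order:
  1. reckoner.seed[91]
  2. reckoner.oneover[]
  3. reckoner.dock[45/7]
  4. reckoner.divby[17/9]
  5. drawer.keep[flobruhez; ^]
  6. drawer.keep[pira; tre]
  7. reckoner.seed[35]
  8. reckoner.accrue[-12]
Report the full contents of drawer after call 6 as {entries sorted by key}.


Answer: {flobruhez=-5256/1547, gostast=750, pira=tre, sast_ek=jak, sisleslek=smevust}

Derivation:
// 1. seed(x: 91) => 91
// 2. oneover() => 1/91
// 3. dock(x: 45/7) => -584/91
// 4. divby(x: 17/9) => -5256/1547
// 5. keep(k: flobruhez, v: ^) => nil
// 6. keep(k: pira, v: tre) => nil
// 7. seed(x: 35) => 35
// 8. accrue(x: -12) => 23


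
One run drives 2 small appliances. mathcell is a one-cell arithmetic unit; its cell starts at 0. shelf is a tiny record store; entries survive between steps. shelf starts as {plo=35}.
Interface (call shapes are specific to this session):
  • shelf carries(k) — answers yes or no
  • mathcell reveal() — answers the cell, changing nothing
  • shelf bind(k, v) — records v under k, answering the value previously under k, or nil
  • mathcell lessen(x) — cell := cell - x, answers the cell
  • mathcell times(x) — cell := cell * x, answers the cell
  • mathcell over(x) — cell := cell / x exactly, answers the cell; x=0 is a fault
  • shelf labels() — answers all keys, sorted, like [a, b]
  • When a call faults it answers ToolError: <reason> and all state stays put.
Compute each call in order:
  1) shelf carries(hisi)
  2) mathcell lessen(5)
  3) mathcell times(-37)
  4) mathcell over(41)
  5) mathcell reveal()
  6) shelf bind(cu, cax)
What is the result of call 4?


% 1. shelf carries(k: hisi) ~> no
% 2. mathcell lessen(x: 5) ~> -5
% 3. mathcell times(x: -37) ~> 185
% 4. mathcell over(x: 41) ~> 185/41
% 5. mathcell reveal() ~> 185/41
% 6. shelf bind(k: cu, v: cax) ~> nil

Answer: 185/41


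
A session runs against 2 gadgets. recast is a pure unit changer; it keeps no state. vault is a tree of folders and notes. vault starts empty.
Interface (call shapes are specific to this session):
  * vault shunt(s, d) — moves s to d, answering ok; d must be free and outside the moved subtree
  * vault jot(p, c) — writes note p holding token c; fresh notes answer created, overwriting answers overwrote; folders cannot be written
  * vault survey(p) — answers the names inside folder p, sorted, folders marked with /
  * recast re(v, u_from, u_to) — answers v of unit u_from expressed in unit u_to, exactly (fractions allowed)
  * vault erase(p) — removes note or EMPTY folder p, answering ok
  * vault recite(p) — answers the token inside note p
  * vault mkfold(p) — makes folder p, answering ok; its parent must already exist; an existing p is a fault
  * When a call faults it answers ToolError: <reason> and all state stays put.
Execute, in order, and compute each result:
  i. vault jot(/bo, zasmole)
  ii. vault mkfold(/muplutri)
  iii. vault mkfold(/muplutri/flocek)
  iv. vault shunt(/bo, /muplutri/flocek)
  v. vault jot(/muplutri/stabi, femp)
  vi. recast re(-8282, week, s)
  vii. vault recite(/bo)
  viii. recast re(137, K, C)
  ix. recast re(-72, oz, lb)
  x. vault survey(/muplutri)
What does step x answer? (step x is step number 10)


Answer: [flocek/, stabi]

Derivation:
>>> vault jot /bo zasmole
= created
>>> vault mkfold /muplutri
= ok
>>> vault mkfold /muplutri/flocek
= ok
>>> vault shunt /bo /muplutri/flocek
= ToolError: exists
>>> vault jot /muplutri/stabi femp
= created
>>> recast re -8282 week s
= -5008953600
>>> vault recite /bo
= zasmole
>>> recast re 137 K C
= -2723/20
>>> recast re -72 oz lb
= -9/2
>>> vault survey /muplutri
= [flocek/, stabi]


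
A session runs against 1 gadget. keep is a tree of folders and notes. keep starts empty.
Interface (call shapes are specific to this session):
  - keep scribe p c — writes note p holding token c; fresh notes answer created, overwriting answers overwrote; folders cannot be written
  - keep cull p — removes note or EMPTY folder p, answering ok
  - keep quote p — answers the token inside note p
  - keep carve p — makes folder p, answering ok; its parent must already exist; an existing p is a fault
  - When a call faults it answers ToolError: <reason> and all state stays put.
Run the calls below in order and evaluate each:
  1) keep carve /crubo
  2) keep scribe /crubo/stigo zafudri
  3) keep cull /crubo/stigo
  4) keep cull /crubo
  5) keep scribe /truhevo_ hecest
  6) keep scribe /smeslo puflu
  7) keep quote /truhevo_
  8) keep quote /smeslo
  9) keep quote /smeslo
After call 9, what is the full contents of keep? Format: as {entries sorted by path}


Answer: {smeslo=puflu, truhevo_=hecest}

Derivation:
I invoke keep carve with p=/crubo, and get ok.
I run keep scribe with p=/crubo/stigo, c=zafudri, and get created.
Invoking keep cull with p=/crubo/stigo, and observe ok.
Now I run keep cull with p=/crubo, which returns ok.
I invoke keep scribe with p=/truhevo_, c=hecest, → created.
Now I run keep scribe with p=/smeslo, c=puflu, and get created.
I call keep quote with p=/truhevo_, giving hecest.
I run keep quote with p=/smeslo, and observe puflu.
Invoking keep quote with p=/smeslo: puflu.


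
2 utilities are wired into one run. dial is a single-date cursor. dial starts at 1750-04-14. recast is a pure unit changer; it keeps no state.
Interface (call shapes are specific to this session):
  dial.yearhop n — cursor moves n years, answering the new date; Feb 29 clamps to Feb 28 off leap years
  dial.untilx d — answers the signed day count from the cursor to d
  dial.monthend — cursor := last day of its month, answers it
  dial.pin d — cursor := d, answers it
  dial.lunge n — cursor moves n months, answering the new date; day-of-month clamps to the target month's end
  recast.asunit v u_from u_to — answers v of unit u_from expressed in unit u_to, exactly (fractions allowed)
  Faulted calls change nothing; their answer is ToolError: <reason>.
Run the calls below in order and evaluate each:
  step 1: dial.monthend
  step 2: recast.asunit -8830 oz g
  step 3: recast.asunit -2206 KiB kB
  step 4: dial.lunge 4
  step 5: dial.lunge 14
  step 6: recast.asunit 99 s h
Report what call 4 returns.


-- 1. monthend() => 1750-04-30
-- 2. asunit(-8830, oz, g) => -40052206271/160000
-- 3. asunit(-2206, KiB, kB) => -282368/125
-- 4. lunge(4) => 1750-08-30
-- 5. lunge(14) => 1751-10-30
-- 6. asunit(99, s, h) => 11/400

Answer: 1750-08-30


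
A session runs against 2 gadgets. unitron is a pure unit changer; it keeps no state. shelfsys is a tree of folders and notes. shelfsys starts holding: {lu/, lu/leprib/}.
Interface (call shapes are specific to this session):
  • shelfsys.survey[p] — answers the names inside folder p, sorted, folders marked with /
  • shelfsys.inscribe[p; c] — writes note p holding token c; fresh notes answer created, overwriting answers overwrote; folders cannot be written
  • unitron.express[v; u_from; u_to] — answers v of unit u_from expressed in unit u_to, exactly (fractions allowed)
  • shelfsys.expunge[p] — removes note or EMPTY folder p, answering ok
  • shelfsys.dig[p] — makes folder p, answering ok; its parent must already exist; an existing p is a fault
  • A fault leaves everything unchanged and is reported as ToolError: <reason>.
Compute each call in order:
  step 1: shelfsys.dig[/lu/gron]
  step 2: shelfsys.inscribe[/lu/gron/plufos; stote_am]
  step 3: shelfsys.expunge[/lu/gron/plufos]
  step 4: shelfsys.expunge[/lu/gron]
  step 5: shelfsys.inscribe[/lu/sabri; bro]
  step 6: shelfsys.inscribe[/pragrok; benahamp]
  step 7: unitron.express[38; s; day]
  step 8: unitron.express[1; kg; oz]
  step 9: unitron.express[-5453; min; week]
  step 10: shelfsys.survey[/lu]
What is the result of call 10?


Answer: [leprib/, sabri]

Derivation:
Do: dig[p=/lu/gron]
See: ok
Do: inscribe[p=/lu/gron/plufos; c=stote_am]
See: created
Do: expunge[p=/lu/gron/plufos]
See: ok
Do: expunge[p=/lu/gron]
See: ok
Do: inscribe[p=/lu/sabri; c=bro]
See: created
Do: inscribe[p=/pragrok; c=benahamp]
See: created
Do: express[v=38; u_from=s; u_to=day]
See: 19/43200
Do: express[v=1; u_from=kg; u_to=oz]
See: 1600000000/45359237
Do: express[v=-5453; u_from=min; u_to=week]
See: -779/1440
Do: survey[p=/lu]
See: [leprib/, sabri]


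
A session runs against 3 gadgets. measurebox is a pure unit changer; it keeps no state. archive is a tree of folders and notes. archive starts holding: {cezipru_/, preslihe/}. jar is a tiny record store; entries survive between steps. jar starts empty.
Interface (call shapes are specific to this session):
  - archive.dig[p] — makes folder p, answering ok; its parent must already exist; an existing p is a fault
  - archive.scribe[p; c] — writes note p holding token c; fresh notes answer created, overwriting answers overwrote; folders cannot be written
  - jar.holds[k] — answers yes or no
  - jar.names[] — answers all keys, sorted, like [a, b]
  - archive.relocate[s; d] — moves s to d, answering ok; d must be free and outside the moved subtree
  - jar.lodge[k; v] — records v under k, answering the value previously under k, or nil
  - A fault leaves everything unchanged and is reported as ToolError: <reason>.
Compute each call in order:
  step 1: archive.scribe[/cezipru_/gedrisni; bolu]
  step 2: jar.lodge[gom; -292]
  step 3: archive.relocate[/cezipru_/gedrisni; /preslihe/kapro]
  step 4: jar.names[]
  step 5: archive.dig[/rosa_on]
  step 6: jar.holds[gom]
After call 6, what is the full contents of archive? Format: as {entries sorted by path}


-> scribe(p: /cezipru_/gedrisni, c: bolu)
<- created
-> lodge(k: gom, v: -292)
<- nil
-> relocate(s: /cezipru_/gedrisni, d: /preslihe/kapro)
<- ok
-> names()
<- [gom]
-> dig(p: /rosa_on)
<- ok
-> holds(k: gom)
<- yes

Answer: {cezipru_/, preslihe/, preslihe/kapro=bolu, rosa_on/}


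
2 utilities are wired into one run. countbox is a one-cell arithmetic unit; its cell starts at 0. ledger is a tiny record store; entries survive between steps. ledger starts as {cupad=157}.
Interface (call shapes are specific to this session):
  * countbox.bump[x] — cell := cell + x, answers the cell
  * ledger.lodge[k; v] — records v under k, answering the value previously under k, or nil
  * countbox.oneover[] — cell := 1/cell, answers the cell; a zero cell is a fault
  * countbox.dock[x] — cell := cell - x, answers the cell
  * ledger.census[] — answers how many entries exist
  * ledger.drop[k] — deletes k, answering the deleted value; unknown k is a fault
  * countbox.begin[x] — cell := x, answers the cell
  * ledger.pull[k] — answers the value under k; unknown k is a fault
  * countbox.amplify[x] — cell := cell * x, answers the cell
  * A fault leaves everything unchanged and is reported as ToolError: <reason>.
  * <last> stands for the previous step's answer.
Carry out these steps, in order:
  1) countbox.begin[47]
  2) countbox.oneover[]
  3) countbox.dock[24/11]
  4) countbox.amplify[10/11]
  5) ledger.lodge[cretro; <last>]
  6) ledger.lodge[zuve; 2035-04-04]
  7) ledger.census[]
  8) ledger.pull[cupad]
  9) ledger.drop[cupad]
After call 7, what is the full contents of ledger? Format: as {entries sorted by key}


Answer: {cretro=-11170/5687, cupad=157, zuve=2035-04-04}

Derivation:
→ countbox.begin(x='47')
← 47
→ countbox.oneover()
← 1/47
→ countbox.dock(x='24/11')
← -1117/517
→ countbox.amplify(x='10/11')
← -11170/5687
→ ledger.lodge(k='cretro', v='<last>')
← nil
→ ledger.lodge(k='zuve', v='2035-04-04')
← nil
→ ledger.census()
← 3
→ ledger.pull(k='cupad')
← 157
→ ledger.drop(k='cupad')
← 157


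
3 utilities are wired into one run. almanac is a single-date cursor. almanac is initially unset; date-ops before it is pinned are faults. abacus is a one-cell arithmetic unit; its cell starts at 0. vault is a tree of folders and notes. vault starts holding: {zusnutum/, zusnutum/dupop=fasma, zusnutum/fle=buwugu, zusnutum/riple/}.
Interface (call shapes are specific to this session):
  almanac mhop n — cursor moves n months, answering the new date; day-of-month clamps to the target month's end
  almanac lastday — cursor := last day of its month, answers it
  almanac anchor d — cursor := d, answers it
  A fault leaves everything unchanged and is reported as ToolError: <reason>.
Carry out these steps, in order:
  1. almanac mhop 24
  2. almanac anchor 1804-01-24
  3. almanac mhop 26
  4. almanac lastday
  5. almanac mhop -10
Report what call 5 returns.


>> almanac mhop(n=24)
<< ToolError: no date set
>> almanac anchor(d=1804-01-24)
<< 1804-01-24
>> almanac mhop(n=26)
<< 1806-03-24
>> almanac lastday()
<< 1806-03-31
>> almanac mhop(n=-10)
<< 1805-05-31

Answer: 1805-05-31


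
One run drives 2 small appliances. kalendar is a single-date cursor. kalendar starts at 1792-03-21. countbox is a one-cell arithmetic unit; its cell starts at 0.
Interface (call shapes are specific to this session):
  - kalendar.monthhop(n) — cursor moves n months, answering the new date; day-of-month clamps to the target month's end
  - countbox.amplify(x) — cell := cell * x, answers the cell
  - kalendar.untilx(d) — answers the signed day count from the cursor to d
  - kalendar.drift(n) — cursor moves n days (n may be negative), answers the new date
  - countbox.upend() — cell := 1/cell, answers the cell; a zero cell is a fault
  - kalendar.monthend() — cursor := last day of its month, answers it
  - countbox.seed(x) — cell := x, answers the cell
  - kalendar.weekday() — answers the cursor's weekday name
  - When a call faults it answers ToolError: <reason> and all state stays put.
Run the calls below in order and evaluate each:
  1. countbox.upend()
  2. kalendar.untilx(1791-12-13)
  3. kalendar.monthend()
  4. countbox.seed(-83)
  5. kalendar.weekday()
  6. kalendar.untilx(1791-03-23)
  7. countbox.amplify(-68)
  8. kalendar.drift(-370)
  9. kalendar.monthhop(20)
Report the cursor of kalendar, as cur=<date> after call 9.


% countbox.upend() => ToolError: reciprocal of zero
% kalendar.untilx(d=1791-12-13) => -99
% kalendar.monthend() => 1792-03-31
% countbox.seed(x=-83) => -83
% kalendar.weekday() => Saturday
% kalendar.untilx(d=1791-03-23) => -374
% countbox.amplify(x=-68) => 5644
% kalendar.drift(n=-370) => 1791-03-27
% kalendar.monthhop(n=20) => 1792-11-27

Answer: cur=1792-11-27


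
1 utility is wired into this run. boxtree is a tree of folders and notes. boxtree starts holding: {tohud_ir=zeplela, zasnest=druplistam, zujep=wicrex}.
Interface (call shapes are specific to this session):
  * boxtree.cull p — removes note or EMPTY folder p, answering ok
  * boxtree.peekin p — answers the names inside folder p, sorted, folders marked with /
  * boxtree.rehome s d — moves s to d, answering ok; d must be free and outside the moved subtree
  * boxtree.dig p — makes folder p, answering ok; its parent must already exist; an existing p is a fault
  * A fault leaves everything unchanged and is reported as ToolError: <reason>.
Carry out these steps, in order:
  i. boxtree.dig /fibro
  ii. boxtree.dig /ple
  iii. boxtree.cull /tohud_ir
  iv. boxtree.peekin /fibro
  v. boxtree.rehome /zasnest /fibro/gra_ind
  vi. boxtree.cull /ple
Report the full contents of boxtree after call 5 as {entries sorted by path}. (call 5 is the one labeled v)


I run boxtree.dig passing p=/fibro, which returns ok.
Now I run boxtree.dig passing p=/ple, and observe ok.
Invoking boxtree.cull passing p=/tohud_ir, and observe ok.
I call boxtree.peekin passing p=/fibro, and get [].
Next I call boxtree.rehome passing s=/zasnest, d=/fibro/gra_ind, which returns ok.
Next I call boxtree.cull passing p=/ple, and get ok.

Answer: {fibro/, fibro/gra_ind=druplistam, ple/, zujep=wicrex}


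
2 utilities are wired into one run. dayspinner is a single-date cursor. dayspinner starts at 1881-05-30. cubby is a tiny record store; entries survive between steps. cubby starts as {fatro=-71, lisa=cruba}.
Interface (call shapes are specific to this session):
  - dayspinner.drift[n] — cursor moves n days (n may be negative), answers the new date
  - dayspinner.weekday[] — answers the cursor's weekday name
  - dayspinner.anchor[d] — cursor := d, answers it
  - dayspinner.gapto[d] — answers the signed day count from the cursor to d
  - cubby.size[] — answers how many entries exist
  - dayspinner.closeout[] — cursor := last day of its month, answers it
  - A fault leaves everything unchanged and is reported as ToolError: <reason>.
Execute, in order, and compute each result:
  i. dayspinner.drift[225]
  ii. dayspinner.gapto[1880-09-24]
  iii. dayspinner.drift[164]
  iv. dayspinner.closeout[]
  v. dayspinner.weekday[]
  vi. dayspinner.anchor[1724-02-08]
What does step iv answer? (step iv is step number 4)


Act: dayspinner.drift[n→225]
Obs: 1882-01-10
Act: dayspinner.gapto[d→1880-09-24]
Obs: -473
Act: dayspinner.drift[n→164]
Obs: 1882-06-23
Act: dayspinner.closeout[]
Obs: 1882-06-30
Act: dayspinner.weekday[]
Obs: Friday
Act: dayspinner.anchor[d→1724-02-08]
Obs: 1724-02-08

Answer: 1882-06-30
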